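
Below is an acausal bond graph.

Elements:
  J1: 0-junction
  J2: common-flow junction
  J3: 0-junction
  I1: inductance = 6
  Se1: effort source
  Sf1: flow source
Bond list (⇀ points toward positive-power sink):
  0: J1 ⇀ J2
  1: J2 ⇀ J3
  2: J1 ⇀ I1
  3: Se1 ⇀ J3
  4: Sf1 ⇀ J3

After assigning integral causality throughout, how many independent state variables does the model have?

bond 3 →J3  (Se1: effort source, stroke at far end)
bond 4 →Sf1  (Sf1: flow source, stroke at near end)
bond 1 →J2  (common-e at J3 fixed by 3)
bond 0 →J1  (J2 needs exactly one f-in)
bond 2 →I1  (0-jn J1 has e-setter on 0)

1  (I1 all integral)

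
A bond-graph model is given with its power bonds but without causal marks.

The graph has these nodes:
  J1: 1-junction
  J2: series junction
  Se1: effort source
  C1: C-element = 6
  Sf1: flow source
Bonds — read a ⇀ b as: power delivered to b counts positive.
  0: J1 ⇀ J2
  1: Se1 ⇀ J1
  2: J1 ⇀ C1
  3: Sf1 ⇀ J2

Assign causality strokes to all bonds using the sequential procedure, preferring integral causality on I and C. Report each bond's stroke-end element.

β0 stroke→J2
β1 stroke→J1
β2 stroke→J1
β3 stroke→Sf1

bond 1 stroke at J1  (Se1 fixes effort; stroke away)
bond 3 stroke at Sf1  (source Sf1 imposes f)
bond 0 stroke at J2  (J2: bond 3 brought flow, rest push out)
bond 2 stroke at J1  (common-f at J1 fixed by 0)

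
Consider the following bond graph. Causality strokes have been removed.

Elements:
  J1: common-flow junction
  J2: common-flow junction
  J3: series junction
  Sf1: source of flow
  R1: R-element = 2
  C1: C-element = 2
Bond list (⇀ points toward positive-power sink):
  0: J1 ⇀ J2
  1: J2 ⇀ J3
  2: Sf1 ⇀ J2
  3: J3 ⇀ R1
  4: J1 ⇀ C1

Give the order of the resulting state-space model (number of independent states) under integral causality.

1  (C1 all integral)

bond 2 →Sf1  (Sf1 fixes flow; stroke at Sf1)
bond 0 →J2  (J2: bond 2 brought flow, rest push out)
bond 1 →J2  (J2 flow already set via bond 2)
bond 3 →J3  (J3 flow already set via bond 1)
bond 4 →J1  (J1 flow already set via bond 0)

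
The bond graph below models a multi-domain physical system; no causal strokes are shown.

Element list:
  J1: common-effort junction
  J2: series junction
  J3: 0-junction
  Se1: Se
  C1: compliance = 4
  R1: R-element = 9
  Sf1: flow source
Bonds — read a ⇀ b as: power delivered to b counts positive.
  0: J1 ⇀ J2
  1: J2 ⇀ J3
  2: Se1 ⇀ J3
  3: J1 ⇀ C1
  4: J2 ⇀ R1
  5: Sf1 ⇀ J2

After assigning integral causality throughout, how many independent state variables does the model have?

β2 stroke at J3  (Se1: effort source, stroke at far end)
β5 stroke at Sf1  (Sf1 (Sf) sets flow on bond)
β0 stroke at J2  (common-f at J2 fixed by 5)
β1 stroke at J2  (1-jn J2 has f-setter on 5)
β4 stroke at J2  (1-jn J2 has f-setter on 5)
β3 stroke at J1  (J1 needs exactly one e-in)

1  (C1 all integral)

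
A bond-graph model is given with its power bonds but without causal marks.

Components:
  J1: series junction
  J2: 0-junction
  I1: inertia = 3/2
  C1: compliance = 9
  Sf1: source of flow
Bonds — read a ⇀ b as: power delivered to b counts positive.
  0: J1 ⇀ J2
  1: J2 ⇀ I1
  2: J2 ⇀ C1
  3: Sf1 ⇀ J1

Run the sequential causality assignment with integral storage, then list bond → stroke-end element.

#0 →J1
#1 →I1
#2 →J2
#3 →Sf1

#3 →Sf1  (source Sf1 imposes f)
#0 →J1  (J1 flow already set via bond 3)
#1 →I1  (I1: I, integral causality)
#2 →J2  (J2 needs exactly one e-in)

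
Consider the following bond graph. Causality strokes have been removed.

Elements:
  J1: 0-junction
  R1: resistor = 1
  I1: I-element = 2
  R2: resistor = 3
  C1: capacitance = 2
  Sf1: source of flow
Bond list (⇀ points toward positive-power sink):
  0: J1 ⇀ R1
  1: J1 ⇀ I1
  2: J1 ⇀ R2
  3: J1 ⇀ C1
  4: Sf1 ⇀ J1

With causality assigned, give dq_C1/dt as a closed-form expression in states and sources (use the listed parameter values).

dq_C1/dt = F_Sf1 - p_I1/2 - 2*q_C1/3

b4 |Sf1  (Sf1 (Sf) sets flow on bond)
b1 |I1  (prefer integral on I1)
b3 |J1  (C1 integral (e out))
b0 |R1  (J1: bond 3 brought effort, rest push out)
b2 |R2  (J1: bond 3 brought effort, rest push out)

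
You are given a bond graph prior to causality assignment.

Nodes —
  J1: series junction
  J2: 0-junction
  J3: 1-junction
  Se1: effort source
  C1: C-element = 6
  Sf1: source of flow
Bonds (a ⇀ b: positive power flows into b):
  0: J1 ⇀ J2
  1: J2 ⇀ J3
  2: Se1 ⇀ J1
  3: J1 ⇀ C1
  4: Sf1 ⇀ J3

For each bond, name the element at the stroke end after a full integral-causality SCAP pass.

#0 |J2
#1 |J3
#2 |J1
#3 |J1
#4 |Sf1

b2 →J1  (source Se1 imposes e)
b4 →Sf1  (Sf1 fixes flow; stroke at Sf1)
b1 →J3  (common-f at J3 fixed by 4)
b0 →J2  (J2: last free bond brings effort in)
b3 →J1  (J1: bond 0 brought flow, rest push out)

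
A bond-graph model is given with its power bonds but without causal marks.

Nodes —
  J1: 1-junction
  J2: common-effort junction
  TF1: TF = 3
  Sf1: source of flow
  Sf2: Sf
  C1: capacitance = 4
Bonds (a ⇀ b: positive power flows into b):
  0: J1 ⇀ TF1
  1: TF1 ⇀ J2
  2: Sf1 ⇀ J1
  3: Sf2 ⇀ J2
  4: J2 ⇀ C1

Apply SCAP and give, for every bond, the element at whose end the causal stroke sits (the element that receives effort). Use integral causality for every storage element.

β0 stroke at J1
β1 stroke at TF1
β2 stroke at Sf1
β3 stroke at Sf2
β4 stroke at J2

β2 →Sf1  (source Sf1 imposes f)
β3 →Sf2  (Sf2 (Sf) sets flow on bond)
β0 →J1  (J1: bond 2 brought flow, rest push out)
β1 →TF1  (TF1 one-in-one-out from 0)
β4 →J2  (J2: last free bond brings effort in)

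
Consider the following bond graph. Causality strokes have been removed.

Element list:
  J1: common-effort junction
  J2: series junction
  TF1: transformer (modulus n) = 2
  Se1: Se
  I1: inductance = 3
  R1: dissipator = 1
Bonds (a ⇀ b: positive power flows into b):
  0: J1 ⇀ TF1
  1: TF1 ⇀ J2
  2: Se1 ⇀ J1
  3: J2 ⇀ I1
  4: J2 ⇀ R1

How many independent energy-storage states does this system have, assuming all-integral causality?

1  (I1 all integral)

bond 2 stroke→J1  (Se1 (Se) sets effort on bond)
bond 0 stroke→TF1  (0-jn J1 has e-setter on 2)
bond 1 stroke→J2  (TF1: transformer flips bond 0)
bond 3 stroke→I1  (I1 outputs flow p/I1)
bond 4 stroke→J2  (J2: bond 3 brought flow, rest push out)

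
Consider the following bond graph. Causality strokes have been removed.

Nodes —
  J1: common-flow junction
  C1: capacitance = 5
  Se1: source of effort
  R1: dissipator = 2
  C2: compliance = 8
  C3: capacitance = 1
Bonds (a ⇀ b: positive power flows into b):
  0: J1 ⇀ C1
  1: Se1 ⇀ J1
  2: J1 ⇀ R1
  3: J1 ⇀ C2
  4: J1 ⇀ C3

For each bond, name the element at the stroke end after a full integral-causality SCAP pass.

#1 stroke→J1  (Se1 (Se) sets effort on bond)
#0 stroke→J1  (prefer integral on C1)
#3 stroke→J1  (C2: C, integral causality)
#4 stroke→J1  (C3 integral (e out))
#2 stroke→R1  (J1: last free bond brings flow in)

bond 0 →J1
bond 1 →J1
bond 2 →R1
bond 3 →J1
bond 4 →J1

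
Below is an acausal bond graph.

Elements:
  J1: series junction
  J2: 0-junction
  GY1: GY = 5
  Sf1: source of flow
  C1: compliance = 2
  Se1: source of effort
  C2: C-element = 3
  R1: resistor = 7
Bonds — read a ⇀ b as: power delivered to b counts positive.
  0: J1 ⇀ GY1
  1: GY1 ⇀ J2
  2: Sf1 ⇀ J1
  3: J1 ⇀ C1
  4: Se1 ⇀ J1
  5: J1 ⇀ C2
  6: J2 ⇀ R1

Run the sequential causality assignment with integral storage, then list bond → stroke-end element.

β2 stroke→Sf1  (Sf1: flow source, stroke at near end)
β4 stroke→J1  (Se1 (Se) sets effort on bond)
β0 stroke→J1  (J1 flow already set via bond 2)
β3 stroke→J1  (1-jn J1 has f-setter on 2)
β5 stroke→J1  (common-f at J1 fixed by 2)
β1 stroke→J2  (through GY1, causality inverts; strokes same side of GY1)
β6 stroke→R1  (common-e at J2 fixed by 1)

β0 stroke→J1
β1 stroke→J2
β2 stroke→Sf1
β3 stroke→J1
β4 stroke→J1
β5 stroke→J1
β6 stroke→R1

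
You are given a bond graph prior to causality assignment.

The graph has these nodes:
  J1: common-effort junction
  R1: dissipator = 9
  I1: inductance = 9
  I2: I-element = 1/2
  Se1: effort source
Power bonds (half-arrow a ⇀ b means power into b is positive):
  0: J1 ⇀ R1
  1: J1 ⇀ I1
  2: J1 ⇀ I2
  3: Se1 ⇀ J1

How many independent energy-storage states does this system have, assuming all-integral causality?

2  (I1, I2 all integral)

#3 →J1  (Se1 (Se) sets effort on bond)
#0 →R1  (J1 effort already set via bond 3)
#1 →I1  (J1 effort already set via bond 3)
#2 →I2  (common-e at J1 fixed by 3)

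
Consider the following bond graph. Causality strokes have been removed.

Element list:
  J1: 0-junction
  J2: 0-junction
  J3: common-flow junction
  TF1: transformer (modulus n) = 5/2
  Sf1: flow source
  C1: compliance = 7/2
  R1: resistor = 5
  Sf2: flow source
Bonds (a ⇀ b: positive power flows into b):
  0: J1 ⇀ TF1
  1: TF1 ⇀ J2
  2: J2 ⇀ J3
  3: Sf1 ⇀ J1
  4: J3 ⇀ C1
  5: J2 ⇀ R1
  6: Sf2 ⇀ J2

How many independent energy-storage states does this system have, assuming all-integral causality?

#3 →Sf1  (Sf1 (Sf) sets flow on bond)
#6 →Sf2  (Sf2: flow source, stroke at near end)
#0 →J1  (closing 0-jn rule on J1)
#1 →TF1  (TF TF1: opposite of bond 0)
#4 →J3  (C1 outputs effort q/C1)
#2 →J2  (closing 1-jn rule on J3)
#5 →R1  (J2 effort already set via bond 2)

1  (C1 all integral)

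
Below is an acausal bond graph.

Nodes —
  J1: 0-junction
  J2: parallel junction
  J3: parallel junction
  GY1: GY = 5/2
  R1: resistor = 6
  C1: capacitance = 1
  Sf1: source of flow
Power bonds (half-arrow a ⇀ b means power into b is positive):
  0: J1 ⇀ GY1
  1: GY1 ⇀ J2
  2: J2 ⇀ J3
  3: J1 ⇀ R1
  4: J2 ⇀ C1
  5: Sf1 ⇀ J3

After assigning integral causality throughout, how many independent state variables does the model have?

1  (C1 all integral)

#5 stroke at Sf1  (Sf1: flow source, stroke at near end)
#2 stroke at J3  (J3: last free bond brings effort in)
#4 stroke at J2  (C1: C, integral causality)
#1 stroke at GY1  (J2: bond 4 brought effort, rest push out)
#0 stroke at GY1  (GY1: gyrator matches bond 1)
#3 stroke at J1  (closing 0-jn rule on J1)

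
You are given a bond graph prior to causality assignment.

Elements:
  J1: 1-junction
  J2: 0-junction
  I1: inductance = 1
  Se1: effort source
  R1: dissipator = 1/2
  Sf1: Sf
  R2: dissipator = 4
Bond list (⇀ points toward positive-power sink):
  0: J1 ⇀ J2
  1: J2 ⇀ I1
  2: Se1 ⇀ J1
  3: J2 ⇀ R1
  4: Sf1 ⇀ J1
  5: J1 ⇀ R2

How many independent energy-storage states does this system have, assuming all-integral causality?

β2 |J1  (Se1 fixes effort; stroke away)
β4 |Sf1  (Sf1 fixes flow; stroke at Sf1)
β0 |J1  (1-jn J1 has f-setter on 4)
β5 |J1  (1-jn J1 has f-setter on 4)
β1 |I1  (I1: I, integral causality)
β3 |J2  (closing 0-jn rule on J2)

1  (I1 all integral)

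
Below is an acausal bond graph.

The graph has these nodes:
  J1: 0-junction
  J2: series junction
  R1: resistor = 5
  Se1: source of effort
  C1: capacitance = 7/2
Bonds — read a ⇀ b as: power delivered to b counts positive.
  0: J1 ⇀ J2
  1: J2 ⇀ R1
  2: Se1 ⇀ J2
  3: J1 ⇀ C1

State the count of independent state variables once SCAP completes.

1  (C1 all integral)

b2 →J2  (Se1 (Se) sets effort on bond)
b3 →J1  (C1 outputs effort q/C1)
b0 →J2  (J1 effort already set via bond 3)
b1 →R1  (only one flow-in slot at J2)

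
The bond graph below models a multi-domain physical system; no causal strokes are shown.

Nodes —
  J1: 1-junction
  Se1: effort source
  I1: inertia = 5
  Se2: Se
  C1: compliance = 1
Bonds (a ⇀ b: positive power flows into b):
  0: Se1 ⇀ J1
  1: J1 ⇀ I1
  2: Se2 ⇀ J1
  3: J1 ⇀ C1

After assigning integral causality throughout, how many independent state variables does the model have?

b0 stroke at J1  (Se1 (Se) sets effort on bond)
b2 stroke at J1  (Se2 (Se) sets effort on bond)
b1 stroke at I1  (I1 integral (f out))
b3 stroke at J1  (J1 flow already set via bond 1)

2  (C1, I1 all integral)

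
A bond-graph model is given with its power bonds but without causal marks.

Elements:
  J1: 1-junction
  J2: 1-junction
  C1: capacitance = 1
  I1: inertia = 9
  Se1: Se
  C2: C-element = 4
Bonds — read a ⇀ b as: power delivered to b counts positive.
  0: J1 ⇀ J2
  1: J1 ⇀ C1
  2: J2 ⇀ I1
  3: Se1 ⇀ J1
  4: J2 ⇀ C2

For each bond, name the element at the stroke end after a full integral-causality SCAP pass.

bond 3 stroke at J1  (Se1 (Se) sets effort on bond)
bond 1 stroke at J1  (prefer integral on C1)
bond 0 stroke at J2  (J1: last free bond brings flow in)
bond 2 stroke at I1  (prefer integral on I1)
bond 4 stroke at J2  (J2: bond 2 brought flow, rest push out)

b0 stroke at J2
b1 stroke at J1
b2 stroke at I1
b3 stroke at J1
b4 stroke at J2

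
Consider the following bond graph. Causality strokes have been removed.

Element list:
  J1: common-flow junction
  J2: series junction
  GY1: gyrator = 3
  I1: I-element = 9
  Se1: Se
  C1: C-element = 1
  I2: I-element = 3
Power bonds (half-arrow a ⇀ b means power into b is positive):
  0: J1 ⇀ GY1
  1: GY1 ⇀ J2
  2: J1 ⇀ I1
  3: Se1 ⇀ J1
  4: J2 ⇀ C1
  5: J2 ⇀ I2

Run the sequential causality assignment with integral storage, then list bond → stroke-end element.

β0 →J1
β1 →J2
β2 →I1
β3 →J1
β4 →J2
β5 →I2

bond 3 →J1  (Se1 fixes effort; stroke away)
bond 2 →I1  (I1 outputs flow p/I1)
bond 0 →J1  (J1 flow already set via bond 2)
bond 1 →J2  (GY1 both-in/both-out from 0)
bond 4 →J2  (prefer integral on C1)
bond 5 →I2  (J2 needs exactly one f-in)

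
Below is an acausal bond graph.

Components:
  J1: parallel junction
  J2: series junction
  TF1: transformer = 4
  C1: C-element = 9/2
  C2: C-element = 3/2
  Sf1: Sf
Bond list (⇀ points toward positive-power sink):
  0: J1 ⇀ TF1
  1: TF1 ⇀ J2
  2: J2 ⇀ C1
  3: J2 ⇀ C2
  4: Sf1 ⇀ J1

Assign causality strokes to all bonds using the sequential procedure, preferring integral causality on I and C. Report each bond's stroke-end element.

b0 →J1
b1 →TF1
b2 →J2
b3 →J2
b4 →Sf1

β4 →Sf1  (Sf1 (Sf) sets flow on bond)
β0 →J1  (only one effort-in slot at J1)
β1 →TF1  (through TF1, causality passes straight; one stroke at TF1)
β2 →J2  (common-f at J2 fixed by 1)
β3 →J2  (1-jn J2 has f-setter on 1)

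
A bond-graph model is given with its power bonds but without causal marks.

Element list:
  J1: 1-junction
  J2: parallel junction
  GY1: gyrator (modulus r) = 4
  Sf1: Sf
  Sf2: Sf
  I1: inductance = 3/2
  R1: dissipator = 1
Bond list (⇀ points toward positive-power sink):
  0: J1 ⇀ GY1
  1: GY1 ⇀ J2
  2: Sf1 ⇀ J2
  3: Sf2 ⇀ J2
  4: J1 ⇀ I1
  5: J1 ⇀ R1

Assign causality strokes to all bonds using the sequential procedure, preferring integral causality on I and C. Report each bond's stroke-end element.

β0 |J1
β1 |J2
β2 |Sf1
β3 |Sf2
β4 |I1
β5 |J1

b2 →Sf1  (Sf1 fixes flow; stroke at Sf1)
b3 →Sf2  (Sf2 (Sf) sets flow on bond)
b1 →J2  (only one effort-in slot at J2)
b0 →J1  (GY GY1: same side as bond 1)
b4 →I1  (I1 outputs flow p/I1)
b5 →J1  (J1: bond 4 brought flow, rest push out)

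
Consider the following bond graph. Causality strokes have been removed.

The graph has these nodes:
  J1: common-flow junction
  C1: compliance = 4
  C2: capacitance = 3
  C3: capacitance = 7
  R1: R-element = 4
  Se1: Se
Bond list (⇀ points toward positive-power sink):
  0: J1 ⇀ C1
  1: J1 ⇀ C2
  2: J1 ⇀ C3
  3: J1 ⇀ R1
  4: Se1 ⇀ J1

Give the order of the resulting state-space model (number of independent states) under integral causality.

3  (C1, C2, C3 all integral)

β4 stroke→J1  (Se1 (Se) sets effort on bond)
β0 stroke→J1  (prefer integral on C1)
β1 stroke→J1  (C2: C, integral causality)
β2 stroke→J1  (C3 outputs effort q/C3)
β3 stroke→R1  (closing 1-jn rule on J1)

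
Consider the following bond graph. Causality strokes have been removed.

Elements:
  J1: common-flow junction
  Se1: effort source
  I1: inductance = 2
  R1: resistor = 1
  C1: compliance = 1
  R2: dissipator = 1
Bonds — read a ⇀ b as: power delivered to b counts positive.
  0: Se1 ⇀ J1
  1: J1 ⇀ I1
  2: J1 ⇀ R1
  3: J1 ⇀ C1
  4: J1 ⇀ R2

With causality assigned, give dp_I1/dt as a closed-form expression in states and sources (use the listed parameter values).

β0 stroke→J1  (Se1 (Se) sets effort on bond)
β1 stroke→I1  (prefer integral on I1)
β2 stroke→J1  (common-f at J1 fixed by 1)
β3 stroke→J1  (J1: bond 1 brought flow, rest push out)
β4 stroke→J1  (1-jn J1 has f-setter on 1)

dp_I1/dt = E_Se1 - p_I1 - q_C1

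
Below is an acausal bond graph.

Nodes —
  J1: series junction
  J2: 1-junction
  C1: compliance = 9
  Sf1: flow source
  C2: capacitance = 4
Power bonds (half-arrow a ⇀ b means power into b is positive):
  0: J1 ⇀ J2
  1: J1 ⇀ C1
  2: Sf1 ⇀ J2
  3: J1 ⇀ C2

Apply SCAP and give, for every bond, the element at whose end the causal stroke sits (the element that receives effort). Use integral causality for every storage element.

#0 →J2
#1 →J1
#2 →Sf1
#3 →J1

b2 |Sf1  (Sf1: flow source, stroke at near end)
b0 |J2  (J2: bond 2 brought flow, rest push out)
b1 |J1  (1-jn J1 has f-setter on 0)
b3 |J1  (1-jn J1 has f-setter on 0)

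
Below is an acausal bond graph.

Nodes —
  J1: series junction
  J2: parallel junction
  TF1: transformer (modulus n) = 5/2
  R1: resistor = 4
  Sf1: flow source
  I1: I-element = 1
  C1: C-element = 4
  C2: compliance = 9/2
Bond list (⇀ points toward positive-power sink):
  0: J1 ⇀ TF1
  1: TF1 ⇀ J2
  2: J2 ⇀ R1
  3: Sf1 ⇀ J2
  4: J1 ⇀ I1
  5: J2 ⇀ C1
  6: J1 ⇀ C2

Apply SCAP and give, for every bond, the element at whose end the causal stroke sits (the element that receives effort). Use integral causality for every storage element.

#0 |J1
#1 |TF1
#2 |R1
#3 |Sf1
#4 |I1
#5 |J2
#6 |J1

#3 |Sf1  (Sf1 (Sf) sets flow on bond)
#4 |I1  (I1 integral (f out))
#0 |J1  (J1 flow already set via bond 4)
#6 |J1  (J1: bond 4 brought flow, rest push out)
#1 |TF1  (TF1 one-in-one-out from 0)
#5 |J2  (C1 integral (e out))
#2 |R1  (0-jn J2 has e-setter on 5)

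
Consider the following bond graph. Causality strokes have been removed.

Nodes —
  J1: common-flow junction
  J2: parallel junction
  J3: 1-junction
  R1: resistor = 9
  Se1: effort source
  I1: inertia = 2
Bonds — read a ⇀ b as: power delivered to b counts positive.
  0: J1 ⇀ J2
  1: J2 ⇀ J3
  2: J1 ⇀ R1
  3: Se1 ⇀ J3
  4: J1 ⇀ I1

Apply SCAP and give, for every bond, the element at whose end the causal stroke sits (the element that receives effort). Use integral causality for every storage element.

#3 stroke at J3  (Se1 (Se) sets effort on bond)
#1 stroke at J2  (J3 needs exactly one f-in)
#0 stroke at J1  (0-jn J2 has e-setter on 1)
#4 stroke at I1  (prefer integral on I1)
#2 stroke at J1  (common-f at J1 fixed by 4)

#0 stroke at J1
#1 stroke at J2
#2 stroke at J1
#3 stroke at J3
#4 stroke at I1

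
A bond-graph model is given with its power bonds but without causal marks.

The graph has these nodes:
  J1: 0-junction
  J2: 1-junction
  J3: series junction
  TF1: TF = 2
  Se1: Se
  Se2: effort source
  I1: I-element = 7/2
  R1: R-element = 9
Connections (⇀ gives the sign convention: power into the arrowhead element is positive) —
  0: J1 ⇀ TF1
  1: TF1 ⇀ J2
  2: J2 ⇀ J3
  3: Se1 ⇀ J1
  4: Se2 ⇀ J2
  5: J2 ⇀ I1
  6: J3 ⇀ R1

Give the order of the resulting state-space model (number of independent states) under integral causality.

bond 3 →J1  (Se1: effort source, stroke at far end)
bond 4 →J2  (Se2 (Se) sets effort on bond)
bond 0 →TF1  (J1: bond 3 brought effort, rest push out)
bond 1 →J2  (through TF1, causality passes straight; one stroke at TF1)
bond 5 →I1  (I1: I, integral causality)
bond 2 →J2  (common-f at J2 fixed by 5)
bond 6 →J3  (common-f at J3 fixed by 2)

1  (I1 all integral)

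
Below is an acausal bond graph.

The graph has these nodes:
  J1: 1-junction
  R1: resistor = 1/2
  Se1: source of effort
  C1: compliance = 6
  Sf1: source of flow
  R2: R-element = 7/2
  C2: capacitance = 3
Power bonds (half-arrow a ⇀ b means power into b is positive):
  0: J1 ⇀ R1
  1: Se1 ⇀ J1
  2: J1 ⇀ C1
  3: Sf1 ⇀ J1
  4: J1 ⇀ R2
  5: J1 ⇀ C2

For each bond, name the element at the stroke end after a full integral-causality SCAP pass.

β0 →J1
β1 →J1
β2 →J1
β3 →Sf1
β4 →J1
β5 →J1

#1 |J1  (Se1: effort source, stroke at far end)
#3 |Sf1  (source Sf1 imposes f)
#0 |J1  (1-jn J1 has f-setter on 3)
#2 |J1  (J1 flow already set via bond 3)
#4 |J1  (common-f at J1 fixed by 3)
#5 |J1  (J1 flow already set via bond 3)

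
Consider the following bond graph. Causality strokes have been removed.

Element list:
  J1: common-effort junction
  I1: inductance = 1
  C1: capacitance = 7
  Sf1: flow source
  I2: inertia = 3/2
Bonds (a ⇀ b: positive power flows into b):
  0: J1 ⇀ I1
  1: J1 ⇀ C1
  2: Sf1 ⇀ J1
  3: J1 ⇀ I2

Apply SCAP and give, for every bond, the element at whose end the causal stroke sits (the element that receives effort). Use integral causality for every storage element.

b2 stroke→Sf1  (source Sf1 imposes f)
b0 stroke→I1  (I1: I, integral causality)
b1 stroke→J1  (C1 integral (e out))
b3 stroke→I2  (J1: bond 1 brought effort, rest push out)

bond 0 |I1
bond 1 |J1
bond 2 |Sf1
bond 3 |I2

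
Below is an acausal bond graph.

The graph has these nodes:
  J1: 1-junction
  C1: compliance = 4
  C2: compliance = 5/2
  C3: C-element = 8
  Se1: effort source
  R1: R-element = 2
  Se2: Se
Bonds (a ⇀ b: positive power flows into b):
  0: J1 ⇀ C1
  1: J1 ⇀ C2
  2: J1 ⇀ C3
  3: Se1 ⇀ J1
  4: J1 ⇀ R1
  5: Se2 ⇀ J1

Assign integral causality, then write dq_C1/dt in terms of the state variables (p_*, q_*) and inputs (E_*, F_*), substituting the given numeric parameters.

dq_C1/dt = E_Se1/2 + E_Se2/2 - q_C1/8 - q_C2/5 - q_C3/16

bond 3 stroke→J1  (source Se1 imposes e)
bond 5 stroke→J1  (Se2 (Se) sets effort on bond)
bond 0 stroke→J1  (prefer integral on C1)
bond 1 stroke→J1  (C2 integral (e out))
bond 2 stroke→J1  (prefer integral on C3)
bond 4 stroke→R1  (only one flow-in slot at J1)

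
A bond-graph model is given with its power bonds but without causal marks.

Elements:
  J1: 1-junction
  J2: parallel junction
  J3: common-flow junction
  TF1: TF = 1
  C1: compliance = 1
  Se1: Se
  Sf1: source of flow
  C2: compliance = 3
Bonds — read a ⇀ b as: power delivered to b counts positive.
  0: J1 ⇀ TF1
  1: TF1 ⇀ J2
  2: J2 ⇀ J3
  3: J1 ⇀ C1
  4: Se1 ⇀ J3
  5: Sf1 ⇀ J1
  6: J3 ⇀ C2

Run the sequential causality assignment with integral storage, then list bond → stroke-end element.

β4 stroke at J3  (source Se1 imposes e)
β5 stroke at Sf1  (Sf1: flow source, stroke at near end)
β0 stroke at J1  (J1: bond 5 brought flow, rest push out)
β3 stroke at J1  (J1 flow already set via bond 5)
β1 stroke at TF1  (TF TF1: opposite of bond 0)
β2 stroke at J2  (only one effort-in slot at J2)
β6 stroke at J3  (common-f at J3 fixed by 2)

b0 stroke at J1
b1 stroke at TF1
b2 stroke at J2
b3 stroke at J1
b4 stroke at J3
b5 stroke at Sf1
b6 stroke at J3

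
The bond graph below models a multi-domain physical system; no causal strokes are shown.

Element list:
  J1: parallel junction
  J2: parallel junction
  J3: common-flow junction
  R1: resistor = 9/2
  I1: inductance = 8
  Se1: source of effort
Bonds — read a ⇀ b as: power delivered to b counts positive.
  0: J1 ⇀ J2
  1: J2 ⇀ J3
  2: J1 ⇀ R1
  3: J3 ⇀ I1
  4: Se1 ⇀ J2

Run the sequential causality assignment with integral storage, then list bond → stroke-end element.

β0 |J1
β1 |J3
β2 |R1
β3 |I1
β4 |J2

bond 4 stroke→J2  (source Se1 imposes e)
bond 0 stroke→J1  (J2: bond 4 brought effort, rest push out)
bond 1 stroke→J3  (J2 effort already set via bond 4)
bond 3 stroke→I1  (only one flow-in slot at J3)
bond 2 stroke→R1  (0-jn J1 has e-setter on 0)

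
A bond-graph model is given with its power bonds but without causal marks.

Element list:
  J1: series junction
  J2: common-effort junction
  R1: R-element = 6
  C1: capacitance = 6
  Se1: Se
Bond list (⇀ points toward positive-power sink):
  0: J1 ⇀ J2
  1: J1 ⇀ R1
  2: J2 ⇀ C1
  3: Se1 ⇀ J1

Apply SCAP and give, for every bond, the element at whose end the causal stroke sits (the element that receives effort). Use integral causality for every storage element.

β3 →J1  (Se1 (Se) sets effort on bond)
β2 →J2  (prefer integral on C1)
β0 →J1  (0-jn J2 has e-setter on 2)
β1 →R1  (only one flow-in slot at J1)

β0 stroke→J1
β1 stroke→R1
β2 stroke→J2
β3 stroke→J1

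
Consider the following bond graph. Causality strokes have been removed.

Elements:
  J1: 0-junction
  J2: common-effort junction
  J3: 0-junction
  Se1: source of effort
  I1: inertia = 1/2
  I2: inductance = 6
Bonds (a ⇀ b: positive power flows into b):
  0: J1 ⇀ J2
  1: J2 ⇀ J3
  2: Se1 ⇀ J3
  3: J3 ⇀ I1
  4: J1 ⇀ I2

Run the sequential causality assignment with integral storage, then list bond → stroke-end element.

β0 →J1
β1 →J2
β2 →J3
β3 →I1
β4 →I2

b2 stroke at J3  (Se1 fixes effort; stroke away)
b1 stroke at J2  (J3 effort already set via bond 2)
b3 stroke at I1  (0-jn J3 has e-setter on 2)
b0 stroke at J1  (J2 effort already set via bond 1)
b4 stroke at I2  (0-jn J1 has e-setter on 0)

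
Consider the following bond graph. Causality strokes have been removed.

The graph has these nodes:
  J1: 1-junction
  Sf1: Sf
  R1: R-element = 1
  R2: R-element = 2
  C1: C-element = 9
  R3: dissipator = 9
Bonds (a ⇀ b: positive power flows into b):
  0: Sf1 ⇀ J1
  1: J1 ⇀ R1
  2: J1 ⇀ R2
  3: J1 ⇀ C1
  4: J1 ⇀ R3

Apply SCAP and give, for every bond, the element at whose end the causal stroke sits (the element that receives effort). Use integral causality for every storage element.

#0 →Sf1  (source Sf1 imposes f)
#1 →J1  (common-f at J1 fixed by 0)
#2 →J1  (common-f at J1 fixed by 0)
#3 →J1  (J1: bond 0 brought flow, rest push out)
#4 →J1  (J1: bond 0 brought flow, rest push out)

β0 |Sf1
β1 |J1
β2 |J1
β3 |J1
β4 |J1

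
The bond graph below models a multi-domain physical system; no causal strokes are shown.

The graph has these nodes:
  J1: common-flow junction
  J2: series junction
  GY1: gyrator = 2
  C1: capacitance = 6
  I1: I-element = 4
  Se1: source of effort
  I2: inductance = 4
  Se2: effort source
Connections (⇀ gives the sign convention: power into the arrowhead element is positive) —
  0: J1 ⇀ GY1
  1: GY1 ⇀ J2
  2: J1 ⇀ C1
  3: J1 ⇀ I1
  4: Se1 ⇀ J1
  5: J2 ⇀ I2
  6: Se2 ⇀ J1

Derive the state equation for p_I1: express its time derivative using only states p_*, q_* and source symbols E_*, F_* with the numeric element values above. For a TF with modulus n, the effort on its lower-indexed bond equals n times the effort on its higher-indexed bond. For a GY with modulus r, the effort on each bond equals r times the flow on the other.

#4 stroke at J1  (Se1 fixes effort; stroke away)
#6 stroke at J1  (source Se2 imposes e)
#2 stroke at J1  (C1 outputs effort q/C1)
#3 stroke at I1  (prefer integral on I1)
#0 stroke at J1  (1-jn J1 has f-setter on 3)
#1 stroke at J2  (GY GY1: same side as bond 0)
#5 stroke at I2  (J2 needs exactly one f-in)

dp_I1/dt = E_Se1 + E_Se2 - p_I2/2 - q_C1/6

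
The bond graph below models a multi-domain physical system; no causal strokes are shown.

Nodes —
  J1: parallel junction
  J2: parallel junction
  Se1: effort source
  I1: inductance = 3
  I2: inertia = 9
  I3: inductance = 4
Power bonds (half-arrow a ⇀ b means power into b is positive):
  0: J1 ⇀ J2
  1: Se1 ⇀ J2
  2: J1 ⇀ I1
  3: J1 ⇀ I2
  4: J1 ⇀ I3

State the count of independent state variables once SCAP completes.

3  (I1, I2, I3 all integral)

#1 stroke at J2  (Se1: effort source, stroke at far end)
#0 stroke at J1  (J2 effort already set via bond 1)
#2 stroke at I1  (common-e at J1 fixed by 0)
#3 stroke at I2  (0-jn J1 has e-setter on 0)
#4 stroke at I3  (J1: bond 0 brought effort, rest push out)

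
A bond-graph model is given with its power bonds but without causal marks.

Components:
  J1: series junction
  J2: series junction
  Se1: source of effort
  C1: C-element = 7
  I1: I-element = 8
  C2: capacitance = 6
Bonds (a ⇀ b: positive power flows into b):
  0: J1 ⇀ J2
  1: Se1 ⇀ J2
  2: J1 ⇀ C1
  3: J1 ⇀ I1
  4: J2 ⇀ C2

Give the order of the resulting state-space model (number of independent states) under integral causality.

β1 stroke at J2  (source Se1 imposes e)
β2 stroke at J1  (prefer integral on C1)
β3 stroke at I1  (I1 outputs flow p/I1)
β0 stroke at J1  (1-jn J1 has f-setter on 3)
β4 stroke at J2  (1-jn J2 has f-setter on 0)

3  (C1, C2, I1 all integral)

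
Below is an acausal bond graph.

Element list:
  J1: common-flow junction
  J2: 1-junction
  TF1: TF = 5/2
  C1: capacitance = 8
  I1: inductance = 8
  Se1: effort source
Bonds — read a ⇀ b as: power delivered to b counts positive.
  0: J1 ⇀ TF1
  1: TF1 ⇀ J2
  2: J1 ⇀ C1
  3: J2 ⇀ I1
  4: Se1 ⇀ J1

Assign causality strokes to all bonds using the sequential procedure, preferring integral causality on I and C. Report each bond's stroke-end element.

b4 |J1  (Se1: effort source, stroke at far end)
b2 |J1  (C1 outputs effort q/C1)
b0 |TF1  (J1 needs exactly one f-in)
b1 |J2  (TF1: transformer flips bond 0)
b3 |I1  (J2: last free bond brings flow in)

#0 stroke at TF1
#1 stroke at J2
#2 stroke at J1
#3 stroke at I1
#4 stroke at J1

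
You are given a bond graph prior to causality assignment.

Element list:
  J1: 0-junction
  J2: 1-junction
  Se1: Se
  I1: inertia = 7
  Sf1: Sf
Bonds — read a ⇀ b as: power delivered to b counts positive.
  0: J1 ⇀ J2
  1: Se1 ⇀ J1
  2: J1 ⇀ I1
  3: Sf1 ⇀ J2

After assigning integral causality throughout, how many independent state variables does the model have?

#1 stroke at J1  (source Se1 imposes e)
#3 stroke at Sf1  (Sf1 fixes flow; stroke at Sf1)
#0 stroke at J2  (J1 effort already set via bond 1)
#2 stroke at I1  (0-jn J1 has e-setter on 1)

1  (I1 all integral)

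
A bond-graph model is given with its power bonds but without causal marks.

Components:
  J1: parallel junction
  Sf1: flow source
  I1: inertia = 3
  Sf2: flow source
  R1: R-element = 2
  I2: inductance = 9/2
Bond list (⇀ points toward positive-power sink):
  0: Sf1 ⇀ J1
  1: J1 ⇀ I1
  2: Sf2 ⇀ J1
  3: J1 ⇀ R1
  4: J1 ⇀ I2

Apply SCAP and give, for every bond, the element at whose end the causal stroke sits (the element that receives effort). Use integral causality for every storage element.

β0 |Sf1
β1 |I1
β2 |Sf2
β3 |J1
β4 |I2

#0 |Sf1  (Sf1 (Sf) sets flow on bond)
#2 |Sf2  (Sf2 (Sf) sets flow on bond)
#1 |I1  (I1 outputs flow p/I1)
#4 |I2  (I2 integral (f out))
#3 |J1  (closing 0-jn rule on J1)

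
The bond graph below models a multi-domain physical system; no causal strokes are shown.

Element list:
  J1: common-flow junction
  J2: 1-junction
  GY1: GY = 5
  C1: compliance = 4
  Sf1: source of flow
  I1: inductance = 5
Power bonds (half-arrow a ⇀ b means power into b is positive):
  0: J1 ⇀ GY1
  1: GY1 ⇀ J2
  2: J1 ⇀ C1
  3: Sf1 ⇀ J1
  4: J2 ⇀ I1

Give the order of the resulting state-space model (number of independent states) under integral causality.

2  (C1, I1 all integral)

bond 3 |Sf1  (Sf1 fixes flow; stroke at Sf1)
bond 0 |J1  (J1 flow already set via bond 3)
bond 2 |J1  (common-f at J1 fixed by 3)
bond 1 |J2  (GY1: gyrator matches bond 0)
bond 4 |I1  (J2 needs exactly one f-in)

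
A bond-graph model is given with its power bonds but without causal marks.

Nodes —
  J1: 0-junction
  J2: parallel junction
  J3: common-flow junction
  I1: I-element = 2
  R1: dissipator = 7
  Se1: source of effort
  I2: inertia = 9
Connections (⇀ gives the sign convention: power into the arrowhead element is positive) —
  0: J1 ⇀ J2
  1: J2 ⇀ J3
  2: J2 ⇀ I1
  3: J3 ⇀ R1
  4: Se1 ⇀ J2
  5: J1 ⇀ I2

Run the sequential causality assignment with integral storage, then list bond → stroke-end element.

#4 →J2  (Se1: effort source, stroke at far end)
#0 →J1  (J2 effort already set via bond 4)
#1 →J3  (J2: bond 4 brought effort, rest push out)
#2 →I1  (common-e at J2 fixed by 4)
#3 →R1  (J3 needs exactly one f-in)
#5 →I2  (0-jn J1 has e-setter on 0)

β0 stroke at J1
β1 stroke at J3
β2 stroke at I1
β3 stroke at R1
β4 stroke at J2
β5 stroke at I2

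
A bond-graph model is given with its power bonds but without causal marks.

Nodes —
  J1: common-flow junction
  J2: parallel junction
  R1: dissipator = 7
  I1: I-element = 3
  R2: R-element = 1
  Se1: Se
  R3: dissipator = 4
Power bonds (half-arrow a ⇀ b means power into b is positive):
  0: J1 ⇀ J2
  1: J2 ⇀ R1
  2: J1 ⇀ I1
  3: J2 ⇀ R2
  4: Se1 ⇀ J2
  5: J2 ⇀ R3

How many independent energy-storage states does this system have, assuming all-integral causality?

1  (I1 all integral)

bond 4 stroke at J2  (Se1: effort source, stroke at far end)
bond 0 stroke at J1  (J2: bond 4 brought effort, rest push out)
bond 1 stroke at R1  (common-e at J2 fixed by 4)
bond 3 stroke at R2  (J2 effort already set via bond 4)
bond 5 stroke at R3  (common-e at J2 fixed by 4)
bond 2 stroke at I1  (only one flow-in slot at J1)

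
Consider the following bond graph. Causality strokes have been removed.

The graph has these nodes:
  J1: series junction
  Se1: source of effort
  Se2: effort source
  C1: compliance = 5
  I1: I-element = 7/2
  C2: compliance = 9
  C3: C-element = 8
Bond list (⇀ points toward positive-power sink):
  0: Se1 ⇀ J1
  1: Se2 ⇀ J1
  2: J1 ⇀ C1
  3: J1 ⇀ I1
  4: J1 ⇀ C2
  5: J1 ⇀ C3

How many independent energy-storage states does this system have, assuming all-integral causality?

b0 stroke at J1  (source Se1 imposes e)
b1 stroke at J1  (Se2 (Se) sets effort on bond)
b2 stroke at J1  (C1: C, integral causality)
b3 stroke at I1  (I1 integral (f out))
b4 stroke at J1  (common-f at J1 fixed by 3)
b5 stroke at J1  (1-jn J1 has f-setter on 3)

4  (C1, C2, C3, I1 all integral)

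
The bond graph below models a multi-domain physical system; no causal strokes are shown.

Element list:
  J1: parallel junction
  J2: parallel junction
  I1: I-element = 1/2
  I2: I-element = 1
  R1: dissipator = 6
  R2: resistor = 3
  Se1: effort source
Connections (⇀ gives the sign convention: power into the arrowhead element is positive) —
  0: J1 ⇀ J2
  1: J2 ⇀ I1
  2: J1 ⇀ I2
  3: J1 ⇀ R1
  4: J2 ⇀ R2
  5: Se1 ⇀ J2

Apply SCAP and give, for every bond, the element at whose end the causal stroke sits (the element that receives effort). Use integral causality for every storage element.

b5 →J2  (Se1: effort source, stroke at far end)
b0 →J1  (J2: bond 5 brought effort, rest push out)
b1 →I1  (common-e at J2 fixed by 5)
b4 →R2  (0-jn J2 has e-setter on 5)
b2 →I2  (J1: bond 0 brought effort, rest push out)
b3 →R1  (J1: bond 0 brought effort, rest push out)

#0 →J1
#1 →I1
#2 →I2
#3 →R1
#4 →R2
#5 →J2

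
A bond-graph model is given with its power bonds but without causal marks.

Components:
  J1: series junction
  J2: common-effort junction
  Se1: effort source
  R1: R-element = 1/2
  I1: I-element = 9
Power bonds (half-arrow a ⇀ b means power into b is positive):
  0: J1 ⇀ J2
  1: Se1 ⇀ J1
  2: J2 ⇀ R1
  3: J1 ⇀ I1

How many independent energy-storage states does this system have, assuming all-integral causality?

1  (I1 all integral)

b1 stroke→J1  (Se1 fixes effort; stroke away)
b3 stroke→I1  (I1 integral (f out))
b0 stroke→J1  (1-jn J1 has f-setter on 3)
b2 stroke→J2  (closing 0-jn rule on J2)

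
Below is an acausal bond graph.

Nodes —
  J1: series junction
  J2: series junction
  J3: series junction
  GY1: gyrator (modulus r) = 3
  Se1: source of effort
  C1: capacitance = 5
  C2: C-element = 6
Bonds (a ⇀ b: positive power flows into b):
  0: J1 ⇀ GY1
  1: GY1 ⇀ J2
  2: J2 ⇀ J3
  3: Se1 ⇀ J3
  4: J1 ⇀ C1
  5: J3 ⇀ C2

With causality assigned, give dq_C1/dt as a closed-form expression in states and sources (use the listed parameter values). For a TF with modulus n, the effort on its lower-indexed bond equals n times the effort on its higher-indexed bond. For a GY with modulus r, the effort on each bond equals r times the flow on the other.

dq_C1/dt = -E_Se1/3 + q_C2/18

bond 3 |J3  (Se1: effort source, stroke at far end)
bond 4 |J1  (C1 integral (e out))
bond 0 |GY1  (closing 1-jn rule on J1)
bond 1 |GY1  (GY GY1: same side as bond 0)
bond 2 |J2  (J2: bond 1 brought flow, rest push out)
bond 5 |J3  (J3 flow already set via bond 2)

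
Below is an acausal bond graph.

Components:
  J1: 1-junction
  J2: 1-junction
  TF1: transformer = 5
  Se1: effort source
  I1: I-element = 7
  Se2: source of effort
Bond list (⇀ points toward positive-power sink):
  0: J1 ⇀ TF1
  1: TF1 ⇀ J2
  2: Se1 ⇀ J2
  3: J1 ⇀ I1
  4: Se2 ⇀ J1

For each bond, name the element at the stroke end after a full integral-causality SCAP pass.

β2 |J2  (Se1 fixes effort; stroke away)
β4 |J1  (Se2 fixes effort; stroke away)
β1 |TF1  (only one flow-in slot at J2)
β0 |J1  (TF1 one-in-one-out from 1)
β3 |I1  (J1: last free bond brings flow in)

β0 stroke at J1
β1 stroke at TF1
β2 stroke at J2
β3 stroke at I1
β4 stroke at J1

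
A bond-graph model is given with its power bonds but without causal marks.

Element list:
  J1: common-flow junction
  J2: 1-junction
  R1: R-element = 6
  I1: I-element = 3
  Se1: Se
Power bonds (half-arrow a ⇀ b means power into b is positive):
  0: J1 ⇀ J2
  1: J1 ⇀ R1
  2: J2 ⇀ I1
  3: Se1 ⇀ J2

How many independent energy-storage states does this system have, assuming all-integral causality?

β3 stroke at J2  (Se1: effort source, stroke at far end)
β2 stroke at I1  (I1 outputs flow p/I1)
β0 stroke at J2  (J2: bond 2 brought flow, rest push out)
β1 stroke at J1  (1-jn J1 has f-setter on 0)

1  (I1 all integral)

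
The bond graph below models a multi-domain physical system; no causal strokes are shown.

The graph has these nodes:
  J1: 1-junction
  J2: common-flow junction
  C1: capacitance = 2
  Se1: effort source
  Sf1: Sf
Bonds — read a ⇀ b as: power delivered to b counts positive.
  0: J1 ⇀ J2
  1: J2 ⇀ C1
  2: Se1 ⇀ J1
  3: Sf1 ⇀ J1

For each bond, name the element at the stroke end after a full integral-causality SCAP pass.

bond 2 →J1  (Se1 fixes effort; stroke away)
bond 3 →Sf1  (Sf1 (Sf) sets flow on bond)
bond 0 →J1  (1-jn J1 has f-setter on 3)
bond 1 →J2  (J2 flow already set via bond 0)

#0 stroke→J1
#1 stroke→J2
#2 stroke→J1
#3 stroke→Sf1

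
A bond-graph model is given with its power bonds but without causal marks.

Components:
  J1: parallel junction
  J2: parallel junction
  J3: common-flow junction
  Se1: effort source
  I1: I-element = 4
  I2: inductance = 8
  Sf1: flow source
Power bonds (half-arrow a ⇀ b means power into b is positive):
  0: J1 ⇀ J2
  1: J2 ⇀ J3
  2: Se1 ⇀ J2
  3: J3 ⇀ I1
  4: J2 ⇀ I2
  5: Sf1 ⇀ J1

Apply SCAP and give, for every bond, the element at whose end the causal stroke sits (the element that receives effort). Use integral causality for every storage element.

β0 stroke at J1
β1 stroke at J3
β2 stroke at J2
β3 stroke at I1
β4 stroke at I2
β5 stroke at Sf1

#2 |J2  (source Se1 imposes e)
#5 |Sf1  (Sf1 fixes flow; stroke at Sf1)
#0 |J1  (closing 0-jn rule on J1)
#1 |J3  (common-e at J2 fixed by 2)
#4 |I2  (common-e at J2 fixed by 2)
#3 |I1  (J3 needs exactly one f-in)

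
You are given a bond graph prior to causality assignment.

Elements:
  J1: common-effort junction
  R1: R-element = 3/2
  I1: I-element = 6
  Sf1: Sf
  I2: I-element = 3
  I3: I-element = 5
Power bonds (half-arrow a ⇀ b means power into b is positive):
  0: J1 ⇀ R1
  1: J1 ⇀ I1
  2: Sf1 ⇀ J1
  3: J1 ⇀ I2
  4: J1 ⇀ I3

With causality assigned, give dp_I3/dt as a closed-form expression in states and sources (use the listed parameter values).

#2 |Sf1  (source Sf1 imposes f)
#1 |I1  (I1 outputs flow p/I1)
#3 |I2  (I2 outputs flow p/I2)
#4 |I3  (I3 integral (f out))
#0 |J1  (J1 needs exactly one e-in)

dp_I3/dt = 3*F_Sf1/2 - p_I1/4 - p_I2/2 - 3*p_I3/10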